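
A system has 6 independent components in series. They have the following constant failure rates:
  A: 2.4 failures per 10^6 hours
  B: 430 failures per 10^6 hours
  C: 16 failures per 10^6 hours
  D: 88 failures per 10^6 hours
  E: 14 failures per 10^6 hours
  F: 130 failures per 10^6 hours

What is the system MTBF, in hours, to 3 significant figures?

1470

Series of exponential components: λ_sys = Σ λ_i
λ_sys = 0.0000024 + 0.00043 + 0.000016 + 0.000088 + 0.000014 + 0.00013 = 6.8040e-04 /h
MTBF = 1 / λ_sys = 1470 h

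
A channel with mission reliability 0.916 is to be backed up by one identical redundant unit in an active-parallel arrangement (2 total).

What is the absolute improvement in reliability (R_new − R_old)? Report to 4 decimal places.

0.0769

R_before = 0.916
R_after = 1 − (1 − 0.916)^2 = 0.9929
ΔR = 0.9929 − 0.916 = 0.0769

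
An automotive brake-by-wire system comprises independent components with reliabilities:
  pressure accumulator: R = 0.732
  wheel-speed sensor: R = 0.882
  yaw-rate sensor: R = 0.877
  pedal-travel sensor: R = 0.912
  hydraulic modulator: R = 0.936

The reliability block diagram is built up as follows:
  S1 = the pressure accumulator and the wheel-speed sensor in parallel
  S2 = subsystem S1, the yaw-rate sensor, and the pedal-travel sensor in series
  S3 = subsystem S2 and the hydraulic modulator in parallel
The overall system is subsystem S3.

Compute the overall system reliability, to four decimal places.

0.9856

Parallel (pressure accumulator and wheel-speed sensor): 1 − (1 − 0.732000)(1 − 0.882000) = 0.968376
Series ([0.968376], yaw-rate sensor, and pedal-travel sensor): 0.968376 × 0.877000 × 0.912000 = 0.774530
Parallel ([0.774530] and hydraulic modulator): 1 − (1 − 0.774530)(1 − 0.936000) = 0.9856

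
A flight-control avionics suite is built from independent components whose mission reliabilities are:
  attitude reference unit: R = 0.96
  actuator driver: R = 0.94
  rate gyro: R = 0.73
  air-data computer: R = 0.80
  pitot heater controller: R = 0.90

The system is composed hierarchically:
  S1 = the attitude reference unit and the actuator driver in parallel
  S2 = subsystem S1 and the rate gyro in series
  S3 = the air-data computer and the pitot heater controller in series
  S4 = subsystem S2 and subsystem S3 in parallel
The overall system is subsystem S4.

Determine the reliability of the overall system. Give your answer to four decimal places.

0.9239

Parallel (attitude reference unit and actuator driver): 1 − (1 − 0.960000)(1 − 0.940000) = 0.997600
Series ([0.997600] and rate gyro): 0.997600 × 0.730000 = 0.728248
Series (air-data computer and pitot heater controller): 0.800000 × 0.900000 = 0.720000
Parallel ([0.728248] and [0.720000]): 1 − (1 − 0.728248)(1 − 0.720000) = 0.9239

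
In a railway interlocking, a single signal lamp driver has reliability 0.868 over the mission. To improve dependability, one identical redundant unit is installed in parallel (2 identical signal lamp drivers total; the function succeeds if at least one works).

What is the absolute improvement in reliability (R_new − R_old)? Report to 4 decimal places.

R_before = 0.868
R_after = 1 − (1 − 0.868)^2 = 0.9826
ΔR = 0.9826 − 0.868 = 0.1146

0.1146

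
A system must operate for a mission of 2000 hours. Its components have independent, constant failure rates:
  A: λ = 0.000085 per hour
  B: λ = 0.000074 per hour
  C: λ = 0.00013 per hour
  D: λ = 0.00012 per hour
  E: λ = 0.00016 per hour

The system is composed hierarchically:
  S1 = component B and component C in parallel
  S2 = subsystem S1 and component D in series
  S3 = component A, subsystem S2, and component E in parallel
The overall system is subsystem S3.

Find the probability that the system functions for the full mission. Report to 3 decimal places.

0.990

R(A) = exp(−0.000085 × 2000) = 0.84366
R(B) = exp(−0.000074 × 2000) = 0.86243
R(C) = exp(−0.00013 × 2000) = 0.77105
R(D) = exp(−0.00012 × 2000) = 0.78663
R(E) = exp(−0.00016 × 2000) = 0.72615
Parallel (B and C): 1 − (1 − 0.86243)(1 − 0.77105) = 0.96850
Series ([0.96850] and D): 0.96850 × 0.78663 = 0.76185
Parallel (A, [0.76185], and E): 1 − (1 − 0.84366)(1 − 0.76185)(1 − 0.72615) = 0.990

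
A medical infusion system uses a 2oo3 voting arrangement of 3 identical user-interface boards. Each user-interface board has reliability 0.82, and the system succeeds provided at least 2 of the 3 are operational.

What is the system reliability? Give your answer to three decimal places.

0.914

R = Σ_{i=2}^{3} C(3,i) p^i (1−p)^{3−i} with p = 0.82
C(3,2)·0.82^2·0.18^1 = 0.36310
C(3,3)·0.82^3·0.18^0 = 0.55137
Sum = 0.914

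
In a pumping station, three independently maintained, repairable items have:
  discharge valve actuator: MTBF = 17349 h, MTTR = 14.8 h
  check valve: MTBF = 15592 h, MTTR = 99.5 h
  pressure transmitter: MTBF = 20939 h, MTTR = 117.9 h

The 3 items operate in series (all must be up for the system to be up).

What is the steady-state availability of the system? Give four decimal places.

A(discharge valve actuator) = MTBF/(MTBF+MTTR) = 17349/(17349+14.8) = 0.999148
A(check valve) = MTBF/(MTBF+MTTR) = 15592/(15592+99.5) = 0.993659
A(pressure transmitter) = MTBF/(MTBF+MTTR) = 20939/(20939+117.9) = 0.994401
Series availability: 0.999148 × 0.993659 × 0.994401 = 0.9873

0.9873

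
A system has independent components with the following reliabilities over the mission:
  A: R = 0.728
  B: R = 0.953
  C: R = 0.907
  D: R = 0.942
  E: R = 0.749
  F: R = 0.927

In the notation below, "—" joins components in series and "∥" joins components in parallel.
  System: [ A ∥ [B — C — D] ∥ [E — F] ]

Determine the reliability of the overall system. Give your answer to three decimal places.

Series (B, C, and D): 0.95300 × 0.90700 × 0.94200 = 0.81424
Series (E and F): 0.74900 × 0.92700 = 0.69432
Parallel (A, [0.81424], and [0.69432]): 1 − (1 − 0.72800)(1 − 0.81424)(1 − 0.69432) = 0.985

0.985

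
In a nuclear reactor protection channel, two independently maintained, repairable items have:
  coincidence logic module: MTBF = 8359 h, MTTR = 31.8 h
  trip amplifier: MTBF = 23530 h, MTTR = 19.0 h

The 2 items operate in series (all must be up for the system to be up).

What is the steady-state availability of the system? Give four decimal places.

A(coincidence logic module) = MTBF/(MTBF+MTTR) = 8359/(8359+31.8) = 0.996210
A(trip amplifier) = MTBF/(MTBF+MTTR) = 23530/(23530+19.0) = 0.999193
Series availability: 0.996210 × 0.999193 = 0.9954

0.9954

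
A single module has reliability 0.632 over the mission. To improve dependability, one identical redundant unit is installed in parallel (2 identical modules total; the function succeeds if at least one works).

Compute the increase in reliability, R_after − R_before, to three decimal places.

0.233

R_before = 0.632
R_after = 1 − (1 − 0.632)^2 = 0.865
ΔR = 0.865 − 0.632 = 0.233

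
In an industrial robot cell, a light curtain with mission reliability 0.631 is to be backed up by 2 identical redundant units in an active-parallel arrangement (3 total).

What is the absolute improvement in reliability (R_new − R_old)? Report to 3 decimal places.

0.319

R_before = 0.631
R_after = 1 − (1 − 0.631)^3 = 0.950
ΔR = 0.950 − 0.631 = 0.319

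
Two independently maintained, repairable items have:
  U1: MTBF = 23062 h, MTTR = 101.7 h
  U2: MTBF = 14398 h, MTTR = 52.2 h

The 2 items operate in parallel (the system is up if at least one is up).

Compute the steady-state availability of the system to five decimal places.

A(U1) = MTBF/(MTBF+MTTR) = 23062/(23062+101.7) = 0.995610
A(U2) = MTBF/(MTBF+MTTR) = 14398/(14398+52.2) = 0.996388
Parallel availability: 1 − (1 − 0.995610)(1 − 0.996388) = 0.99998

0.99998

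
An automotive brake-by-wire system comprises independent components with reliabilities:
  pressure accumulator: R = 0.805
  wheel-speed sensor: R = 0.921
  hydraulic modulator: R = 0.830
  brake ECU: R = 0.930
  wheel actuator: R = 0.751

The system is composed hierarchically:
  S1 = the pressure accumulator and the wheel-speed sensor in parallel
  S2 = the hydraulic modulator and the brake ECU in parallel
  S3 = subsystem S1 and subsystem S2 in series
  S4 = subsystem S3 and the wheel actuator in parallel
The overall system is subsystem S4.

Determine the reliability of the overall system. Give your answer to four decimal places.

0.9932

Parallel (pressure accumulator and wheel-speed sensor): 1 − (1 − 0.805000)(1 − 0.921000) = 0.984595
Parallel (hydraulic modulator and brake ECU): 1 − (1 − 0.830000)(1 − 0.930000) = 0.988100
Series ([0.984595] and [0.988100]): 0.984595 × 0.988100 = 0.972878
Parallel ([0.972878] and wheel actuator): 1 − (1 − 0.972878)(1 − 0.751000) = 0.9932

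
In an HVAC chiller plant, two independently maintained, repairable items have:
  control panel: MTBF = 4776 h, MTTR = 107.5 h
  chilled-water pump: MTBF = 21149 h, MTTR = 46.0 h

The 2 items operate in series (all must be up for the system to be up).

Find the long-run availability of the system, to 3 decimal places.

A(control panel) = MTBF/(MTBF+MTTR) = 4776/(4776+107.5) = 0.977987
A(chilled-water pump) = MTBF/(MTBF+MTTR) = 21149/(21149+46.0) = 0.997830
Series availability: 0.977987 × 0.997830 = 0.976

0.976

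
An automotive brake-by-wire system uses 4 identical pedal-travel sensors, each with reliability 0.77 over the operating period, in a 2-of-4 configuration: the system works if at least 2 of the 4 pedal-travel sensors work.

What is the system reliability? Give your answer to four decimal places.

R = Σ_{i=2}^{4} C(4,i) p^i (1−p)^{4−i} with p = 0.77
C(4,2)·0.77^2·0.23^2 = 0.188186
C(4,3)·0.77^3·0.23^1 = 0.420010
C(4,4)·0.77^4·0.23^0 = 0.351530
Sum = 0.9597

0.9597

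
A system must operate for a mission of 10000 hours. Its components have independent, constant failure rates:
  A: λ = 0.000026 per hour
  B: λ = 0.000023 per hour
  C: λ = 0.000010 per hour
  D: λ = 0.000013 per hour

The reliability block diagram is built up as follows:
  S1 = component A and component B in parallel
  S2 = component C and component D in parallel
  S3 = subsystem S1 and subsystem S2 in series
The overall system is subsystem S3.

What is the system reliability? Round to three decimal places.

0.942

R(A) = exp(−0.000026 × 10000) = 0.77105
R(B) = exp(−0.000023 × 10000) = 0.79453
R(C) = exp(−0.000010 × 10000) = 0.90484
R(D) = exp(−0.000013 × 10000) = 0.87810
Parallel (A and B): 1 − (1 − 0.77105)(1 − 0.79453) = 0.95296
Parallel (C and D): 1 − (1 − 0.90484)(1 − 0.87810) = 0.98840
Series ([0.95296] and [0.98840]): 0.95296 × 0.98840 = 0.942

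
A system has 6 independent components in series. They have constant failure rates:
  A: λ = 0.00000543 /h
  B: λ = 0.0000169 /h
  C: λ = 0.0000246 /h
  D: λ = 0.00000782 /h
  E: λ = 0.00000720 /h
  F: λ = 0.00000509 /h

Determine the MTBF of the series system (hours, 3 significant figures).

14900

Series of exponential components: λ_sys = Σ λ_i
λ_sys = 0.00000543 + 0.0000169 + 0.0000246 + 0.00000782 + 0.00000720 + 0.00000509 = 6.7040e-05 /h
MTBF = 1 / λ_sys = 14900 h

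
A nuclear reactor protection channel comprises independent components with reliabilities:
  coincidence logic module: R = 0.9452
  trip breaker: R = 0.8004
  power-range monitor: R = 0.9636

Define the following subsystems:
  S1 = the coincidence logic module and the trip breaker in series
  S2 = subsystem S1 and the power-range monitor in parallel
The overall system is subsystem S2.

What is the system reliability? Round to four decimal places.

Series (coincidence logic module and trip breaker): 0.945200 × 0.800400 = 0.756538
Parallel ([0.756538] and power-range monitor): 1 − (1 − 0.756538)(1 − 0.963600) = 0.9911

0.9911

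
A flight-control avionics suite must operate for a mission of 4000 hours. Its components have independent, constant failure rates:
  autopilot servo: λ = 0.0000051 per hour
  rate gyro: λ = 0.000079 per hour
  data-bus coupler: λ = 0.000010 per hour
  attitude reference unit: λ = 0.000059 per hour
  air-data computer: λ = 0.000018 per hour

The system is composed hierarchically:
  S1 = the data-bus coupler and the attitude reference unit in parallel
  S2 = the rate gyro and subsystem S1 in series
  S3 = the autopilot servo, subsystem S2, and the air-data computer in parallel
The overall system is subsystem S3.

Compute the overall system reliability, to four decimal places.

R(autopilot servo) = exp(−0.0000051 × 4000) = 0.979807
R(rate gyro) = exp(−0.000079 × 4000) = 0.729059
R(data-bus coupler) = exp(−0.000010 × 4000) = 0.960789
R(attitude reference unit) = exp(−0.000059 × 4000) = 0.789781
R(air-data computer) = exp(−0.000018 × 4000) = 0.930531
Parallel (data-bus coupler and attitude reference unit): 1 − (1 − 0.960789)(1 − 0.789781) = 0.991757
Series (rate gyro and [0.991757]): 0.729059 × 0.991757 = 0.723049
Parallel (autopilot servo, [0.723049], and air-data computer): 1 − (1 − 0.979807)(1 − 0.723049)(1 − 0.930531) = 0.9996

0.9996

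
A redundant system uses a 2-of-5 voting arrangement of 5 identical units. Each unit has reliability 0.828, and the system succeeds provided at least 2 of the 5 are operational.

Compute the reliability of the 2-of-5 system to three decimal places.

R = Σ_{i=2}^{5} C(5,i) p^i (1−p)^{5−i} with p = 0.828
C(5,2)·0.828^2·0.172^3 = 0.03489
C(5,3)·0.828^3·0.172^2 = 0.16794
C(5,4)·0.828^4·0.172^1 = 0.40422
C(5,5)·0.828^5·0.172^0 = 0.38918
Sum = 0.996

0.996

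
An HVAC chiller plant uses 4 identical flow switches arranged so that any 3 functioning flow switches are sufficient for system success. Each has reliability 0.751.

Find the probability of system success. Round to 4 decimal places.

0.7400

R = Σ_{i=3}^{4} C(4,i) p^i (1−p)^{4−i} with p = 0.751
C(4,3)·0.751^3·0.249^1 = 0.421870
C(4,4)·0.751^4·0.249^0 = 0.318097
Sum = 0.7400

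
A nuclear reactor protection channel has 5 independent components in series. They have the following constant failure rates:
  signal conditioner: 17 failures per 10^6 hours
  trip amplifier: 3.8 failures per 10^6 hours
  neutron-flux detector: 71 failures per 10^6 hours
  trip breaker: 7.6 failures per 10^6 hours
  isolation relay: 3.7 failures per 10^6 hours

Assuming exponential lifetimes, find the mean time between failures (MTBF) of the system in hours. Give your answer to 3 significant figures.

Series of exponential components: λ_sys = Σ λ_i
λ_sys = 0.000017 + 0.0000038 + 0.000071 + 0.0000076 + 0.0000037 = 1.0310e-04 /h
MTBF = 1 / λ_sys = 9700 h

9700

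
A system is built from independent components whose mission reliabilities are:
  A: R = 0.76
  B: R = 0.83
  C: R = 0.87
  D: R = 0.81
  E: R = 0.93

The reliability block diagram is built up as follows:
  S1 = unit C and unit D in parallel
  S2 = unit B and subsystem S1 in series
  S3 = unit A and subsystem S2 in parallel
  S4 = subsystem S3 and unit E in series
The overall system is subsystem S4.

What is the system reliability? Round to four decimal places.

Parallel (C and D): 1 − (1 − 0.870000)(1 − 0.810000) = 0.975300
Series (B and [0.975300]): 0.830000 × 0.975300 = 0.809499
Parallel (A and [0.809499]): 1 − (1 − 0.760000)(1 − 0.809499) = 0.954280
Series ([0.954280] and E): 0.954280 × 0.930000 = 0.8875

0.8875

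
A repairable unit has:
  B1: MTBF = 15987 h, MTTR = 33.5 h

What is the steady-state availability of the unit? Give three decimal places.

A(B1) = MTBF/(MTBF+MTTR) = 15987/(15987+33.5) = 0.998

0.998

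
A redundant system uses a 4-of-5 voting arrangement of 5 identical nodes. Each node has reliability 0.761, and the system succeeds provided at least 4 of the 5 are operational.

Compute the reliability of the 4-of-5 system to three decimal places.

0.656

R = Σ_{i=4}^{5} C(5,i) p^i (1−p)^{5−i} with p = 0.761
C(5,4)·0.761^4·0.239^1 = 0.40078
C(5,5)·0.761^5·0.239^0 = 0.25523
Sum = 0.656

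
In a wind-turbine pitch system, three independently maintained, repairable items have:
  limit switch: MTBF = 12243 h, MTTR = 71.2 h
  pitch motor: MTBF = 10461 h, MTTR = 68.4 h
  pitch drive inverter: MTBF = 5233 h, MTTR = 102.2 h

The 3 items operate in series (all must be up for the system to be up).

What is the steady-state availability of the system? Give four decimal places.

A(limit switch) = MTBF/(MTBF+MTTR) = 12243/(12243+71.2) = 0.994218
A(pitch motor) = MTBF/(MTBF+MTTR) = 10461/(10461+68.4) = 0.993504
A(pitch drive inverter) = MTBF/(MTBF+MTTR) = 5233/(5233+102.2) = 0.980844
Series availability: 0.994218 × 0.993504 × 0.980844 = 0.9688

0.9688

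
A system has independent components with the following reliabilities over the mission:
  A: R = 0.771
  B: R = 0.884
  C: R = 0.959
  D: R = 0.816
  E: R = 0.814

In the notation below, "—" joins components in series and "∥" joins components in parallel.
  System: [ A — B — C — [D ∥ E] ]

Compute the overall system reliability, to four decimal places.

Parallel (D and E): 1 − (1 − 0.816000)(1 − 0.814000) = 0.965776
Series (A, B, C, and [0.965776]): 0.771000 × 0.884000 × 0.959000 × 0.965776 = 0.6313

0.6313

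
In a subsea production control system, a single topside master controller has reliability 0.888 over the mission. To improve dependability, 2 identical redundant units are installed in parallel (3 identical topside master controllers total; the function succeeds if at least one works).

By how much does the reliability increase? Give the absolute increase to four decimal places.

0.1106

R_before = 0.888
R_after = 1 − (1 − 0.888)^3 = 0.9986
ΔR = 0.9986 − 0.888 = 0.1106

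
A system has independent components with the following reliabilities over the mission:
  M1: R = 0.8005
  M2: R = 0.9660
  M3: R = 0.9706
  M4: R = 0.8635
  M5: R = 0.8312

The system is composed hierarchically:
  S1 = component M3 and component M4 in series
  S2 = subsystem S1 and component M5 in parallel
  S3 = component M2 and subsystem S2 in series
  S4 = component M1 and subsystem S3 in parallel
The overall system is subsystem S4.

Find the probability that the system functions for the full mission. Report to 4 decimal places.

Series (M3 and M4): 0.970600 × 0.863500 = 0.838113
Parallel ([0.838113] and M5): 1 − (1 − 0.838113)(1 − 0.831200) = 0.972673
Series (M2 and [0.972673]): 0.966000 × 0.972673 = 0.939602
Parallel (M1 and [0.939602]): 1 − (1 − 0.800500)(1 − 0.939602) = 0.9880

0.9880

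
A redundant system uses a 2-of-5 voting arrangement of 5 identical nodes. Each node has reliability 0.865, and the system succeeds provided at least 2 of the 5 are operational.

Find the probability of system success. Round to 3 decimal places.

R = Σ_{i=2}^{5} C(5,i) p^i (1−p)^{5−i} with p = 0.865
C(5,2)·0.865^2·0.135^3 = 0.01841
C(5,3)·0.865^3·0.135^2 = 0.11795
C(5,4)·0.865^4·0.135^1 = 0.37789
C(5,5)·0.865^5·0.135^0 = 0.48426
Sum = 0.999

0.999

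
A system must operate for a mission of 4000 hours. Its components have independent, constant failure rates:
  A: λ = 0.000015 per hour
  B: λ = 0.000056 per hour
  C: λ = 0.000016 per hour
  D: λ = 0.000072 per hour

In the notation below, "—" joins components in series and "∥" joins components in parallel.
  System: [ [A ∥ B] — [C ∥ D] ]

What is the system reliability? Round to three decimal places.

0.973

R(A) = exp(−0.000015 × 4000) = 0.94176
R(B) = exp(−0.000056 × 4000) = 0.79932
R(C) = exp(−0.000016 × 4000) = 0.93800
R(D) = exp(−0.000072 × 4000) = 0.74976
Parallel (A and B): 1 − (1 − 0.94176)(1 − 0.79932) = 0.98831
Parallel (C and D): 1 − (1 − 0.93800)(1 − 0.74976) = 0.98449
Series ([0.98831] and [0.98449]): 0.98831 × 0.98449 = 0.973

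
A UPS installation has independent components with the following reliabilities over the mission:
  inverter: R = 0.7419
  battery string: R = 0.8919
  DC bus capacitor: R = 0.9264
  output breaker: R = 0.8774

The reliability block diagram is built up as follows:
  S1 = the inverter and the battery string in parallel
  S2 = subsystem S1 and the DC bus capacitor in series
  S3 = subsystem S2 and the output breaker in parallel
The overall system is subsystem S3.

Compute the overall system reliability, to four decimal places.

Parallel (inverter and battery string): 1 − (1 − 0.741900)(1 − 0.891900) = 0.972099
Series ([0.972099] and DC bus capacitor): 0.972099 × 0.926400 = 0.900553
Parallel ([0.900553] and output breaker): 1 − (1 − 0.900553)(1 − 0.877400) = 0.9878

0.9878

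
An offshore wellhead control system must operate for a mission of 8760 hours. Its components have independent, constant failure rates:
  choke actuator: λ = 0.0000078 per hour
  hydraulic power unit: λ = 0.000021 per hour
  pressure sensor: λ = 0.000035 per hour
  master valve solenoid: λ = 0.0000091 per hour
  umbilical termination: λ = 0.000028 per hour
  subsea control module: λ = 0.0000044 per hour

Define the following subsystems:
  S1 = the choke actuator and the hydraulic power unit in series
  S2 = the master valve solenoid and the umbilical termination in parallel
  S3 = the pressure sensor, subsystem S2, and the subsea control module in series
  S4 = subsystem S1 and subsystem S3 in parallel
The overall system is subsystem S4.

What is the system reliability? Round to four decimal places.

0.9323

R(choke actuator) = exp(−0.0000078 × 8760) = 0.933954
R(hydraulic power unit) = exp(−0.000021 × 8760) = 0.831969
R(pressure sensor) = exp(−0.000035 × 8760) = 0.735945
R(master valve solenoid) = exp(−0.0000091 × 8760) = 0.923379
R(umbilical termination) = exp(−0.000028 × 8760) = 0.782485
R(subsea control module) = exp(−0.0000044 × 8760) = 0.962189
Series (choke actuator and hydraulic power unit): 0.933954 × 0.831969 = 0.777021
Parallel (master valve solenoid and umbilical termination): 1 − (1 − 0.923379)(1 − 0.782485) = 0.983334
Series (pressure sensor, [0.983334], and subsea control module): 0.735945 × 0.983334 × 0.962189 = 0.696317
Parallel ([0.777021] and [0.696317]): 1 − (1 − 0.777021)(1 − 0.696317) = 0.9323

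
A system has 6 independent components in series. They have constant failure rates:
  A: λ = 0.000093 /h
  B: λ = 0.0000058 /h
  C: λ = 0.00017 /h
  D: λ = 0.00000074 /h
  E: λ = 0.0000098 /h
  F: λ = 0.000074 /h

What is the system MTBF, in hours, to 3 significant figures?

2830

Series of exponential components: λ_sys = Σ λ_i
λ_sys = 0.000093 + 0.0000058 + 0.00017 + 0.00000074 + 0.0000098 + 0.000074 = 3.5334e-04 /h
MTBF = 1 / λ_sys = 2830 h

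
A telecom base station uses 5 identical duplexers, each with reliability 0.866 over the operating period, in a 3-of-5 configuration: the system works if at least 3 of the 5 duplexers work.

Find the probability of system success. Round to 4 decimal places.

0.9805

R = Σ_{i=3}^{5} C(5,i) p^i (1−p)^{5−i} with p = 0.866
C(5,3)·0.866^3·0.134^2 = 0.116617
C(5,4)·0.866^4·0.134^1 = 0.376831
C(5,5)·0.866^5·0.134^0 = 0.487068
Sum = 0.9805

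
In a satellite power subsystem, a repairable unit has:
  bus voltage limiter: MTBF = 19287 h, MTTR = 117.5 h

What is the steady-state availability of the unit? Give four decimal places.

0.9939

A(bus voltage limiter) = MTBF/(MTBF+MTTR) = 19287/(19287+117.5) = 0.9939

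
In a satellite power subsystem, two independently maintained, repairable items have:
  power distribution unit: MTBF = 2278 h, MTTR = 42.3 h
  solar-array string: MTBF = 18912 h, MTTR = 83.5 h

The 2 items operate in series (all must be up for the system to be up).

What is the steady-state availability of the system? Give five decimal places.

0.97745

A(power distribution unit) = MTBF/(MTBF+MTTR) = 2278/(2278+42.3) = 0.981770
A(solar-array string) = MTBF/(MTBF+MTTR) = 18912/(18912+83.5) = 0.995604
Series availability: 0.981770 × 0.995604 = 0.97745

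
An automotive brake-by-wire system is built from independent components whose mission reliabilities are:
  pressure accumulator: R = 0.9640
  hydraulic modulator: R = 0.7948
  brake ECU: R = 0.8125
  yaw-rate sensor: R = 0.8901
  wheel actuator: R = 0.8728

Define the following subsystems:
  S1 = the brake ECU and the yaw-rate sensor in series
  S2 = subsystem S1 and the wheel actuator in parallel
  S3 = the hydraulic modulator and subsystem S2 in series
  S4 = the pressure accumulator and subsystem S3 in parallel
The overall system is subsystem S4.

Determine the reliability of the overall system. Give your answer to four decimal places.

0.9916

Series (brake ECU and yaw-rate sensor): 0.812500 × 0.890100 = 0.723206
Parallel ([0.723206] and wheel actuator): 1 − (1 − 0.723206)(1 − 0.872800) = 0.964792
Series (hydraulic modulator and [0.964792]): 0.794800 × 0.964792 = 0.766817
Parallel (pressure accumulator and [0.766817]): 1 − (1 − 0.964000)(1 − 0.766817) = 0.9916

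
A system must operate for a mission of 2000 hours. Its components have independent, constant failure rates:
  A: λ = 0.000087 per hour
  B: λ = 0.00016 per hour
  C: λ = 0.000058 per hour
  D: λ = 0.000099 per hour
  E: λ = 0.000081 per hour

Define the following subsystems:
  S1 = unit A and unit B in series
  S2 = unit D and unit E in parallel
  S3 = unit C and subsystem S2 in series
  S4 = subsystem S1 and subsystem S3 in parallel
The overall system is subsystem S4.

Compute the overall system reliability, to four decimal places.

0.9480

R(A) = exp(−0.000087 × 2000) = 0.840297
R(B) = exp(−0.00016 × 2000) = 0.726149
R(C) = exp(−0.000058 × 2000) = 0.890475
R(D) = exp(−0.000099 × 2000) = 0.820370
R(E) = exp(−0.000081 × 2000) = 0.850441
Series (A and B): 0.840297 × 0.726149 = 0.610181
Parallel (D and E): 1 − (1 − 0.820370)(1 − 0.850441) = 0.973135
Series (C and [0.973135]): 0.890475 × 0.973135 = 0.866552
Parallel ([0.610181] and [0.866552]): 1 − (1 − 0.610181)(1 − 0.866552) = 0.9480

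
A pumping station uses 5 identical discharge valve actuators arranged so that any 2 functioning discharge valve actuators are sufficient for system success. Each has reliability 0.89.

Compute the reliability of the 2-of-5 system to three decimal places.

0.999

R = Σ_{i=2}^{5} C(5,i) p^i (1−p)^{5−i} with p = 0.89
C(5,2)·0.89^2·0.11^3 = 0.01054
C(5,3)·0.89^3·0.11^2 = 0.08530
C(5,4)·0.89^4·0.11^1 = 0.34508
C(5,5)·0.89^5·0.11^0 = 0.55841
Sum = 0.999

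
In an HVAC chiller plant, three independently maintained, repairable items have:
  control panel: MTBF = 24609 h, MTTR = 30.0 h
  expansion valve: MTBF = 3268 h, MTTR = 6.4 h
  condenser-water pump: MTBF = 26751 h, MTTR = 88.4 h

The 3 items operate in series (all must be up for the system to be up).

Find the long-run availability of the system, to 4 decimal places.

0.9935

A(control panel) = MTBF/(MTBF+MTTR) = 24609/(24609+30.0) = 0.998782
A(expansion valve) = MTBF/(MTBF+MTTR) = 3268/(3268+6.4) = 0.998045
A(condenser-water pump) = MTBF/(MTBF+MTTR) = 26751/(26751+88.4) = 0.996706
Series availability: 0.998782 × 0.998045 × 0.996706 = 0.9935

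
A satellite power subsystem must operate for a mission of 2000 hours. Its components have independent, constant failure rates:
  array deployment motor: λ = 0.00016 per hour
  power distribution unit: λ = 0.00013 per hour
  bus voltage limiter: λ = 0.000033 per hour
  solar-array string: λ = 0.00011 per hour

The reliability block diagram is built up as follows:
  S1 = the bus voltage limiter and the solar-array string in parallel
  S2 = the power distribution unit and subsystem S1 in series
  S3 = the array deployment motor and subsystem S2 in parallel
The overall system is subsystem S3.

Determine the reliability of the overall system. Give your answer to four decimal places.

0.9346

R(array deployment motor) = exp(−0.00016 × 2000) = 0.726149
R(power distribution unit) = exp(−0.00013 × 2000) = 0.771052
R(bus voltage limiter) = exp(−0.000033 × 2000) = 0.936131
R(solar-array string) = exp(−0.00011 × 2000) = 0.802519
Parallel (bus voltage limiter and solar-array string): 1 − (1 − 0.936131)(1 − 0.802519) = 0.987387
Series (power distribution unit and [0.987387]): 0.771052 × 0.987387 = 0.761327
Parallel (array deployment motor and [0.761327]): 1 − (1 − 0.726149)(1 − 0.761327) = 0.9346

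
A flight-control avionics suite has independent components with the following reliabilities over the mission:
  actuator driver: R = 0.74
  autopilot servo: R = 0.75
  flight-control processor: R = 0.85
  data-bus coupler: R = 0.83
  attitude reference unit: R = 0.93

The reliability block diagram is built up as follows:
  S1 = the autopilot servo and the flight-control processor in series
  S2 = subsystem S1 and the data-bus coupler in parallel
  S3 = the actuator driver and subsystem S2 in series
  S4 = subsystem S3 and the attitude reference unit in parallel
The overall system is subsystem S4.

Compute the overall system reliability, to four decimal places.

Series (autopilot servo and flight-control processor): 0.750000 × 0.850000 = 0.637500
Parallel ([0.637500] and data-bus coupler): 1 − (1 − 0.637500)(1 − 0.830000) = 0.938375
Series (actuator driver and [0.938375]): 0.740000 × 0.938375 = 0.694398
Parallel ([0.694398] and attitude reference unit): 1 − (1 − 0.694398)(1 − 0.930000) = 0.9786

0.9786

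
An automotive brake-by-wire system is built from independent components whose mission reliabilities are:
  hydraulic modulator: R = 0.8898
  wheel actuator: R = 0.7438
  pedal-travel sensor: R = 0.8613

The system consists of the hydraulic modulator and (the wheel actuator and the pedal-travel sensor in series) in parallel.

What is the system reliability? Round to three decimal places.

0.960

Series (wheel actuator and pedal-travel sensor): 0.74380 × 0.86130 = 0.64063
Parallel (hydraulic modulator and [0.64063]): 1 − (1 − 0.88980)(1 − 0.64063) = 0.960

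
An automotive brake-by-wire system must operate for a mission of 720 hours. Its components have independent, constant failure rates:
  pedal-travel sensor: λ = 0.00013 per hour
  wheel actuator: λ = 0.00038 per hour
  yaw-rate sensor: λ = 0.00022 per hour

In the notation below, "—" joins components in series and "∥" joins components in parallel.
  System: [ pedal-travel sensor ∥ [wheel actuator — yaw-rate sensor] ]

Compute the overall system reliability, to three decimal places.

0.969

R(pedal-travel sensor) = exp(−0.00013 × 720) = 0.91065
R(wheel actuator) = exp(−0.00038 × 720) = 0.76064
R(yaw-rate sensor) = exp(−0.00022 × 720) = 0.85351
Series (wheel actuator and yaw-rate sensor): 0.76064 × 0.85351 = 0.64921
Parallel (pedal-travel sensor and [0.64921]): 1 − (1 − 0.91065)(1 − 0.64921) = 0.969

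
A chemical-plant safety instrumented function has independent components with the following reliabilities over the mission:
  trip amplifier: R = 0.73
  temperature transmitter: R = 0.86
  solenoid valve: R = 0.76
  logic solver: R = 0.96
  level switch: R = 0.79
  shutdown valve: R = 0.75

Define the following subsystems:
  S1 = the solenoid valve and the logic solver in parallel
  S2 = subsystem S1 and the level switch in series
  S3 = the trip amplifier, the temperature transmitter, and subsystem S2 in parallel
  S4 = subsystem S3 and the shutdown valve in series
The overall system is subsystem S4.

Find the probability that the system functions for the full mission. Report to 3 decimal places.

Parallel (solenoid valve and logic solver): 1 − (1 − 0.76000)(1 − 0.96000) = 0.99040
Series ([0.99040] and level switch): 0.99040 × 0.79000 = 0.78242
Parallel (trip amplifier, temperature transmitter, and [0.78242]): 1 − (1 − 0.73000)(1 − 0.86000)(1 − 0.78242) = 0.99178
Series ([0.99178] and shutdown valve): 0.99178 × 0.75000 = 0.744

0.744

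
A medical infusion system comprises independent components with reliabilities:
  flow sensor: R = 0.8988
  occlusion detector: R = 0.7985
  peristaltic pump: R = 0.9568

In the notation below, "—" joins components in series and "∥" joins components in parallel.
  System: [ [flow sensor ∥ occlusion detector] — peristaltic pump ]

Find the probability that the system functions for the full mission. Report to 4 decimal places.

0.9373

Parallel (flow sensor and occlusion detector): 1 − (1 − 0.898800)(1 − 0.798500) = 0.979608
Series ([0.979608] and peristaltic pump): 0.979608 × 0.956800 = 0.9373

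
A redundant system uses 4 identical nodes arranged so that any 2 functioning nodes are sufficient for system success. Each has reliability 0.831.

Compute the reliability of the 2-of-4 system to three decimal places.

0.983

R = Σ_{i=2}^{4} C(4,i) p^i (1−p)^{4−i} with p = 0.831
C(4,2)·0.831^2·0.169^2 = 0.11834
C(4,3)·0.831^3·0.169^1 = 0.38793
C(4,4)·0.831^4·0.169^0 = 0.47687
Sum = 0.983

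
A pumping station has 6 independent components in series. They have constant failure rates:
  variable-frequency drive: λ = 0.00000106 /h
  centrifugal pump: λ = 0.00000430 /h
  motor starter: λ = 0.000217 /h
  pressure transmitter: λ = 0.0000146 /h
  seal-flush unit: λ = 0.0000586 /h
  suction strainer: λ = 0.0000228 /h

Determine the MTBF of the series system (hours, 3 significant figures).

Series of exponential components: λ_sys = Σ λ_i
λ_sys = 0.00000106 + 0.00000430 + 0.000217 + 0.0000146 + 0.0000586 + 0.0000228 = 3.1836e-04 /h
MTBF = 1 / λ_sys = 3140 h

3140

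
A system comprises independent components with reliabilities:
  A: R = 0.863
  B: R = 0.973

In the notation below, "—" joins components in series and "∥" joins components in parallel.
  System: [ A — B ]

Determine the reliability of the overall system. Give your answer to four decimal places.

0.8397

Series (A and B): 0.863000 × 0.973000 = 0.8397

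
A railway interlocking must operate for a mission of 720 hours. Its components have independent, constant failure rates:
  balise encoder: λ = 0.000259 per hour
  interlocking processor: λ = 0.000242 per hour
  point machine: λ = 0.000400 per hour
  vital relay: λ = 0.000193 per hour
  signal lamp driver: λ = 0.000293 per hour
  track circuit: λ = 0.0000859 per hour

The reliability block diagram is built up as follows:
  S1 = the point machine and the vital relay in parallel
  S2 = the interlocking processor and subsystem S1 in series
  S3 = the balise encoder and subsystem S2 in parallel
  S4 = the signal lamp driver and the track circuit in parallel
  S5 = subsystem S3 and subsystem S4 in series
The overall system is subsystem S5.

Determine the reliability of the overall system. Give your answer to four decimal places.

R(balise encoder) = exp(−0.000259 × 720) = 0.829875
R(interlocking processor) = exp(−0.000242 × 720) = 0.840095
R(point machine) = exp(−0.000400 × 720) = 0.749762
R(vital relay) = exp(−0.000193 × 720) = 0.870263
R(signal lamp driver) = exp(−0.000293 × 720) = 0.809806
R(track circuit) = exp(−0.0000859 × 720) = 0.940026
Parallel (point machine and vital relay): 1 − (1 − 0.749762)(1 − 0.870263) = 0.967535
Series (interlocking processor and [0.967535]): 0.840095 × 0.967535 = 0.812821
Parallel (balise encoder and [0.812821]): 1 − (1 − 0.829875)(1 − 0.812821) = 0.968156
Parallel (signal lamp driver and track circuit): 1 − (1 − 0.809806)(1 − 0.940026) = 0.988593
Series ([0.968156] and [0.988593]): 0.968156 × 0.988593 = 0.9571

0.9571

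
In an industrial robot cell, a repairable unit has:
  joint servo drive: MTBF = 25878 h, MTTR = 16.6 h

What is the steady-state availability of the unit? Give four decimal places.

0.9994

A(joint servo drive) = MTBF/(MTBF+MTTR) = 25878/(25878+16.6) = 0.9994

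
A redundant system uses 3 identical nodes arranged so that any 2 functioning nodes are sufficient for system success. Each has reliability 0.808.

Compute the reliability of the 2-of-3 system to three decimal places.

0.904

R = Σ_{i=2}^{3} C(3,i) p^i (1−p)^{3−i} with p = 0.808
C(3,2)·0.808^2·0.192^1 = 0.37605
C(3,3)·0.808^3·0.192^0 = 0.52751
Sum = 0.904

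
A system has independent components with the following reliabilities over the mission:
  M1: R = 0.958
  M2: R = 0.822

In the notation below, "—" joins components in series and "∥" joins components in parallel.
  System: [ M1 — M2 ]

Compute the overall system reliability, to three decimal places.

0.787

Series (M1 and M2): 0.95800 × 0.82200 = 0.787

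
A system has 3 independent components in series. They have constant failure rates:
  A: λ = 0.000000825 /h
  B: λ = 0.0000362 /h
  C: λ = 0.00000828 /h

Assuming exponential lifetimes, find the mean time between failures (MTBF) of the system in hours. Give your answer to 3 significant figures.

22100

Series of exponential components: λ_sys = Σ λ_i
λ_sys = 0.000000825 + 0.0000362 + 0.00000828 = 4.5305e-05 /h
MTBF = 1 / λ_sys = 22100 h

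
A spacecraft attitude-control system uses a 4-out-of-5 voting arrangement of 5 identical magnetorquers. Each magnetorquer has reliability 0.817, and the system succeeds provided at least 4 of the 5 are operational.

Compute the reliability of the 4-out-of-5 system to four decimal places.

0.7717

R = Σ_{i=4}^{5} C(5,i) p^i (1−p)^{5−i} with p = 0.817
C(5,4)·0.817^4·0.183^1 = 0.407671
C(5,5)·0.817^5·0.183^0 = 0.364007
Sum = 0.7717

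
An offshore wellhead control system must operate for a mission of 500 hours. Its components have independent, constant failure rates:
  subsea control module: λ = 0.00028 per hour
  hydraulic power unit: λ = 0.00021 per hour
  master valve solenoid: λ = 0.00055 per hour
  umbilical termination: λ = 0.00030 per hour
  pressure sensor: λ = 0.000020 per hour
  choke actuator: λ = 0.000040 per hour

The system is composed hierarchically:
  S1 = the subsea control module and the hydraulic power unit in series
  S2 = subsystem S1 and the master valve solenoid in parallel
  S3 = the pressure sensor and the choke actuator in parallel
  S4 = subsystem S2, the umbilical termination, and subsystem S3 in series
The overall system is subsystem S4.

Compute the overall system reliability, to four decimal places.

0.8156

R(subsea control module) = exp(−0.00028 × 500) = 0.869358
R(hydraulic power unit) = exp(−0.00021 × 500) = 0.900325
R(master valve solenoid) = exp(−0.00055 × 500) = 0.759572
R(umbilical termination) = exp(−0.00030 × 500) = 0.860708
R(pressure sensor) = exp(−0.000020 × 500) = 0.990050
R(choke actuator) = exp(−0.000040 × 500) = 0.980199
Series (subsea control module and hydraulic power unit): 0.869358 × 0.900325 = 0.782705
Parallel ([0.782705] and master valve solenoid): 1 − (1 − 0.782705)(1 − 0.759572) = 0.947756
Parallel (pressure sensor and choke actuator): 1 − (1 − 0.990050)(1 − 0.980199) = 0.999803
Series ([0.947756], umbilical termination, and [0.999803]): 0.947756 × 0.860708 × 0.999803 = 0.8156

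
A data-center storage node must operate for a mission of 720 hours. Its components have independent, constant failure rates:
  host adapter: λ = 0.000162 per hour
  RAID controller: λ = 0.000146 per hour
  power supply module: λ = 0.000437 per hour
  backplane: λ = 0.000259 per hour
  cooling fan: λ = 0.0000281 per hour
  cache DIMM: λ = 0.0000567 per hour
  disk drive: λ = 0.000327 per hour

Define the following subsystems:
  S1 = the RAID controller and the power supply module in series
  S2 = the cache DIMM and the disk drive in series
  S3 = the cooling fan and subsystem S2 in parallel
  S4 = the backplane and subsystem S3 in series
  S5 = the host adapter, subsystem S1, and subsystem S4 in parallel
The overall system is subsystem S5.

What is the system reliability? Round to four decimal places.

R(host adapter) = exp(−0.000162 × 720) = 0.889906
R(RAID controller) = exp(−0.000146 × 720) = 0.900216
R(power supply module) = exp(−0.000437 × 720) = 0.730052
R(backplane) = exp(−0.000259 × 720) = 0.829875
R(cooling fan) = exp(−0.0000281 × 720) = 0.979971
R(cache DIMM) = exp(−0.0000567 × 720) = 0.959998
R(disk drive) = exp(−0.000327 × 720) = 0.790223
Series (RAID controller and power supply module): 0.900216 × 0.730052 = 0.657204
Series (cache DIMM and disk drive): 0.959998 × 0.790223 = 0.758612
Parallel (cooling fan and [0.758612]): 1 − (1 − 0.979971)(1 − 0.758612) = 0.995165
Series (backplane and [0.995165]): 0.829875 × 0.995165 = 0.825863
Parallel (host adapter, [0.657204], and [0.825863]): 1 − (1 − 0.889906)(1 − 0.657204)(1 − 0.825863) = 0.9934

0.9934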